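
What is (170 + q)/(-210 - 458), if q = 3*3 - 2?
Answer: -177/668 ≈ -0.26497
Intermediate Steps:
q = 7 (q = 9 - 2 = 7)
(170 + q)/(-210 - 458) = (170 + 7)/(-210 - 458) = 177/(-668) = 177*(-1/668) = -177/668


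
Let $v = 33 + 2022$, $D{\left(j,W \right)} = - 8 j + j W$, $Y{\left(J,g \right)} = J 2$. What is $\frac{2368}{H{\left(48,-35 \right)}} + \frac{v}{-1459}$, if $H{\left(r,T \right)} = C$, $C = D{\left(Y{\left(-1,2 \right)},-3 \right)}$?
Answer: $\frac{1704851}{16049} \approx 106.23$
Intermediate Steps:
$Y{\left(J,g \right)} = 2 J$
$D{\left(j,W \right)} = - 8 j + W j$
$C = 22$ ($C = 2 \left(-1\right) \left(-8 - 3\right) = \left(-2\right) \left(-11\right) = 22$)
$H{\left(r,T \right)} = 22$
$v = 2055$
$\frac{2368}{H{\left(48,-35 \right)}} + \frac{v}{-1459} = \frac{2368}{22} + \frac{2055}{-1459} = 2368 \cdot \frac{1}{22} + 2055 \left(- \frac{1}{1459}\right) = \frac{1184}{11} - \frac{2055}{1459} = \frac{1704851}{16049}$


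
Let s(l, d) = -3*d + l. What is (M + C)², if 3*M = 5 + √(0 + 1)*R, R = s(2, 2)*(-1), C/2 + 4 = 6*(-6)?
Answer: 5929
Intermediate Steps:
s(l, d) = l - 3*d
C = -80 (C = -8 + 2*(6*(-6)) = -8 + 2*(-36) = -8 - 72 = -80)
R = 4 (R = (2 - 3*2)*(-1) = (2 - 6)*(-1) = -4*(-1) = 4)
M = 3 (M = (5 + √(0 + 1)*4)/3 = (5 + √1*4)/3 = (5 + 1*4)/3 = (5 + 4)/3 = (⅓)*9 = 3)
(M + C)² = (3 - 80)² = (-77)² = 5929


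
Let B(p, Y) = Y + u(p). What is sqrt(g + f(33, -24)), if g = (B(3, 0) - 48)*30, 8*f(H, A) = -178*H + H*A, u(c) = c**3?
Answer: I*sqrt(5853)/2 ≈ 38.252*I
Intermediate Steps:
f(H, A) = -89*H/4 + A*H/8 (f(H, A) = (-178*H + H*A)/8 = (-178*H + A*H)/8 = -89*H/4 + A*H/8)
B(p, Y) = Y + p**3
g = -630 (g = ((0 + 3**3) - 48)*30 = ((0 + 27) - 48)*30 = (27 - 48)*30 = -21*30 = -630)
sqrt(g + f(33, -24)) = sqrt(-630 + (1/8)*33*(-178 - 24)) = sqrt(-630 + (1/8)*33*(-202)) = sqrt(-630 - 3333/4) = sqrt(-5853/4) = I*sqrt(5853)/2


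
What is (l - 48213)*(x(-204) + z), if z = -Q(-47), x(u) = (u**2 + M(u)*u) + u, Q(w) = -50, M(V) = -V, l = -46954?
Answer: 14655718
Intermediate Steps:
x(u) = u (x(u) = (u**2 + (-u)*u) + u = (u**2 - u**2) + u = 0 + u = u)
z = 50 (z = -1*(-50) = 50)
(l - 48213)*(x(-204) + z) = (-46954 - 48213)*(-204 + 50) = -95167*(-154) = 14655718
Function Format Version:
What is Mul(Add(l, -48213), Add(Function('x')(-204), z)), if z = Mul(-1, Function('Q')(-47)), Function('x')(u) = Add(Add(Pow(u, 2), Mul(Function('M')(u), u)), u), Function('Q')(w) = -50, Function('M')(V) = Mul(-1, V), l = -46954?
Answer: 14655718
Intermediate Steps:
Function('x')(u) = u (Function('x')(u) = Add(Add(Pow(u, 2), Mul(Mul(-1, u), u)), u) = Add(Add(Pow(u, 2), Mul(-1, Pow(u, 2))), u) = Add(0, u) = u)
z = 50 (z = Mul(-1, -50) = 50)
Mul(Add(l, -48213), Add(Function('x')(-204), z)) = Mul(Add(-46954, -48213), Add(-204, 50)) = Mul(-95167, -154) = 14655718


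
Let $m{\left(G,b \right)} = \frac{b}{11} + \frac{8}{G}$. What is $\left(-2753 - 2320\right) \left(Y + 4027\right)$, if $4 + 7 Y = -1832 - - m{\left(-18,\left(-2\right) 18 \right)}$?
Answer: $- \frac{4411107089}{231} \approx -1.9096 \cdot 10^{7}$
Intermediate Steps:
$m{\left(G,b \right)} = \frac{8}{G} + \frac{b}{11}$ ($m{\left(G,b \right)} = b \frac{1}{11} + \frac{8}{G} = \frac{b}{11} + \frac{8}{G} = \frac{8}{G} + \frac{b}{11}$)
$Y = - \frac{182132}{693}$ ($Y = - \frac{4}{7} + \frac{-1832 - - (\frac{8}{-18} + \frac{\left(-2\right) 18}{11})}{7} = - \frac{4}{7} + \frac{-1832 - - (8 \left(- \frac{1}{18}\right) + \frac{1}{11} \left(-36\right))}{7} = - \frac{4}{7} + \frac{-1832 - - (- \frac{4}{9} - \frac{36}{11})}{7} = - \frac{4}{7} + \frac{-1832 - \left(-1\right) \left(- \frac{368}{99}\right)}{7} = - \frac{4}{7} + \frac{-1832 - \frac{368}{99}}{7} = - \frac{4}{7} + \frac{1}{7} \left(- \frac{181736}{99}\right) = - \frac{4}{7} - \frac{181736}{693} = - \frac{182132}{693} \approx -262.82$)
$\left(-2753 - 2320\right) \left(Y + 4027\right) = \left(-2753 - 2320\right) \left(- \frac{182132}{693} + 4027\right) = \left(-5073\right) \frac{2608579}{693} = - \frac{4411107089}{231}$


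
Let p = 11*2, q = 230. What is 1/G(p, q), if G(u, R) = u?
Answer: 1/22 ≈ 0.045455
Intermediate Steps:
p = 22
1/G(p, q) = 1/22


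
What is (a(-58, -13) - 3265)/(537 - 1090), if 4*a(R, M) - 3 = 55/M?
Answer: 42449/7189 ≈ 5.9047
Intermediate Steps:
a(R, M) = ¾ + 55/(4*M) (a(R, M) = ¾ + (55/M)/4 = ¾ + 55/(4*M))
(a(-58, -13) - 3265)/(537 - 1090) = ((¼)*(55 + 3*(-13))/(-13) - 3265)/(537 - 1090) = ((¼)*(-1/13)*(55 - 39) - 3265)/(-553) = ((¼)*(-1/13)*16 - 3265)*(-1/553) = (-4/13 - 3265)*(-1/553) = -42449/13*(-1/553) = 42449/7189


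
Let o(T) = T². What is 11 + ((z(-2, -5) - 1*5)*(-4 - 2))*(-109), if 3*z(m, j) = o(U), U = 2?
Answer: -2387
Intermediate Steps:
z(m, j) = 4/3 (z(m, j) = (⅓)*2² = (⅓)*4 = 4/3)
11 + ((z(-2, -5) - 1*5)*(-4 - 2))*(-109) = 11 + ((4/3 - 1*5)*(-4 - 2))*(-109) = 11 + ((4/3 - 5)*(-6))*(-109) = 11 - 11/3*(-6)*(-109) = 11 + 22*(-109) = 11 - 2398 = -2387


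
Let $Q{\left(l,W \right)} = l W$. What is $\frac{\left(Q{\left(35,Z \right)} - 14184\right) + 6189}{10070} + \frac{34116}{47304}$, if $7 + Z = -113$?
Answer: $- \frac{972184}{1984797} \approx -0.48982$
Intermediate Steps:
$Z = -120$ ($Z = -7 - 113 = -120$)
$Q{\left(l,W \right)} = W l$
$\frac{\left(Q{\left(35,Z \right)} - 14184\right) + 6189}{10070} + \frac{34116}{47304} = \frac{\left(\left(-120\right) 35 - 14184\right) + 6189}{10070} + \frac{34116}{47304} = \left(\left(-4200 - 14184\right) + 6189\right) \frac{1}{10070} + 34116 \cdot \frac{1}{47304} = \left(-18384 + 6189\right) \frac{1}{10070} + \frac{2843}{3942} = \left(-12195\right) \frac{1}{10070} + \frac{2843}{3942} = - \frac{2439}{2014} + \frac{2843}{3942} = - \frac{972184}{1984797}$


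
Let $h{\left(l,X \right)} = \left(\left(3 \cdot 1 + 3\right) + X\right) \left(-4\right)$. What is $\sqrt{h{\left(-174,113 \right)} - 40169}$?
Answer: $i \sqrt{40645} \approx 201.61 i$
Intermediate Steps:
$h{\left(l,X \right)} = -24 - 4 X$ ($h{\left(l,X \right)} = \left(\left(3 + 3\right) + X\right) \left(-4\right) = \left(6 + X\right) \left(-4\right) = -24 - 4 X$)
$\sqrt{h{\left(-174,113 \right)} - 40169} = \sqrt{\left(-24 - 452\right) - 40169} = \sqrt{-476 - 40169} = \sqrt{-40645} = i \sqrt{40645}$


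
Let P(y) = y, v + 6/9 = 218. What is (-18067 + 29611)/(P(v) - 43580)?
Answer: -4329/16261 ≈ -0.26622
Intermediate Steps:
v = 652/3 (v = -⅔ + 218 = 652/3 ≈ 217.33)
(-18067 + 29611)/(P(v) - 43580) = (-18067 + 29611)/(652/3 - 43580) = 11544/(-130088/3) = 11544*(-3/130088) = -4329/16261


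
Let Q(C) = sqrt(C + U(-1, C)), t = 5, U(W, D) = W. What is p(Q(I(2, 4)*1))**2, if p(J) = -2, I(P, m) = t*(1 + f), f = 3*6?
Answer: 4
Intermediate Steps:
f = 18
I(P, m) = 95 (I(P, m) = 5*(1 + 18) = 5*19 = 95)
Q(C) = sqrt(-1 + C) (Q(C) = sqrt(C - 1) = sqrt(-1 + C))
p(Q(I(2, 4)*1))**2 = (-2)**2 = 4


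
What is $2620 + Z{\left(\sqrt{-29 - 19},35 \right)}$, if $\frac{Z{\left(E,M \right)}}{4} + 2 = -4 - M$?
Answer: $2456$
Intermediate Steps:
$Z{\left(E,M \right)} = -24 - 4 M$ ($Z{\left(E,M \right)} = -8 + 4 \left(-4 - M\right) = -8 - \left(16 + 4 M\right) = -24 - 4 M$)
$2620 + Z{\left(\sqrt{-29 - 19},35 \right)} = 2620 - 164 = 2456$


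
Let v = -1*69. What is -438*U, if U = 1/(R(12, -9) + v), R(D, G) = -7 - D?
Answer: 219/44 ≈ 4.9773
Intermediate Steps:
v = -69
U = -1/88 (U = 1/((-7 - 1*12) - 69) = 1/((-7 - 12) - 69) = 1/(-19 - 69) = 1/(-88) = -1/88 ≈ -0.011364)
-438*U = -438*(-1/88) = 219/44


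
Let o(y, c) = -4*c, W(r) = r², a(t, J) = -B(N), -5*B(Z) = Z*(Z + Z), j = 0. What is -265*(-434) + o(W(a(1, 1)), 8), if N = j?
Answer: 114978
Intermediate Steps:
N = 0
B(Z) = -2*Z²/5 (B(Z) = -Z*(Z + Z)/5 = -Z*2*Z/5 = -2*Z²/5)
a(t, J) = 0 (a(t, J) = -(-2)*0²/5 = -(-2)*0/5 = -1*0 = 0)
-265*(-434) + o(W(a(1, 1)), 8) = -265*(-434) - 4*8 = 115010 - 32 = 114978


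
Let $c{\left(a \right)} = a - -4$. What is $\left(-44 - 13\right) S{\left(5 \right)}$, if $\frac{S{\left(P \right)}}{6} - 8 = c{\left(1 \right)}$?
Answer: $-4446$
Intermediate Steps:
$c{\left(a \right)} = 4 + a$ ($c{\left(a \right)} = a + 4 = 4 + a$)
$S{\left(P \right)} = 78$ ($S{\left(P \right)} = 48 + 6 \left(4 + 1\right) = 48 + 6 \cdot 5 = 48 + 30 = 78$)
$\left(-44 - 13\right) S{\left(5 \right)} = \left(-44 - 13\right) 78 = \left(-57\right) 78 = -4446$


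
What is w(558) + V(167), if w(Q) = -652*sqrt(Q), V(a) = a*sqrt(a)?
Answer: -1956*sqrt(62) + 167*sqrt(167) ≈ -13243.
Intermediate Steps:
V(a) = a**(3/2)
w(558) + V(167) = -1956*sqrt(62) + 167**(3/2) = -1956*sqrt(62) + 167*sqrt(167)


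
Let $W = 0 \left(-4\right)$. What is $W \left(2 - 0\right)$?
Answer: $0$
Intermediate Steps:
$W = 0$
$W \left(2 - 0\right) = 0 \left(2 - 0\right) = 0 \left(2 + 0\right) = 0 \cdot 2 = 0$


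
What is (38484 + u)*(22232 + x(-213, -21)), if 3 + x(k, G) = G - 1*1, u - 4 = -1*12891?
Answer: 568432579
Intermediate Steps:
u = -12887 (u = 4 - 1*12891 = 4 - 12891 = -12887)
x(k, G) = -4 + G (x(k, G) = -3 + (G - 1*1) = -3 + (G - 1) = -3 + (-1 + G) = -4 + G)
(38484 + u)*(22232 + x(-213, -21)) = (38484 - 12887)*(22232 + (-4 - 21)) = 25597*(22232 - 25) = 25597*22207 = 568432579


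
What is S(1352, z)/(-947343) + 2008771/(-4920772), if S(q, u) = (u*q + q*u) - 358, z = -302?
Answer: 705702757433/1553886302932 ≈ 0.45415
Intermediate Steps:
S(q, u) = -358 + 2*q*u (S(q, u) = (q*u + q*u) - 358 = 2*q*u - 358 = -358 + 2*q*u)
S(1352, z)/(-947343) + 2008771/(-4920772) = (-358 + 2*1352*(-302))/(-947343) + 2008771/(-4920772) = (-358 - 816608)*(-1/947343) + 2008771*(-1/4920772) = -816966*(-1/947343) - 2008771/4920772 = 272322/315781 - 2008771/4920772 = 705702757433/1553886302932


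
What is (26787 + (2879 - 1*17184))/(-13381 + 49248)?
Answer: 12482/35867 ≈ 0.34801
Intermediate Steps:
(26787 + (2879 - 1*17184))/(-13381 + 49248) = (26787 + (2879 - 17184))/35867 = (26787 - 14305)*(1/35867) = 12482*(1/35867) = 12482/35867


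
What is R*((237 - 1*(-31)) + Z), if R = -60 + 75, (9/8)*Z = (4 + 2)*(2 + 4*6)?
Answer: 6100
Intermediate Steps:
Z = 416/3 (Z = 8*((4 + 2)*(2 + 4*6))/9 = 8*(6*(2 + 24))/9 = 8*(6*26)/9 = (8/9)*156 = 416/3 ≈ 138.67)
R = 15
R*((237 - 1*(-31)) + Z) = 15*((237 - 1*(-31)) + 416/3) = 15*((237 + 31) + 416/3) = 15*(268 + 416/3) = 15*(1220/3) = 6100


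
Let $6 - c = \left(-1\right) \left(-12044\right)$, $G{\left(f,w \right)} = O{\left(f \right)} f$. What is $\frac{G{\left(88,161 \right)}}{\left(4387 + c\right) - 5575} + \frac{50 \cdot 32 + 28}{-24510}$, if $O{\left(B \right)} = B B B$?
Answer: $- \frac{367468714822}{81042315} \approx -4534.3$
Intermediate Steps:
$O{\left(B \right)} = B^{3}$ ($O{\left(B \right)} = B^{2} B = B^{3}$)
$G{\left(f,w \right)} = f^{4}$ ($G{\left(f,w \right)} = f^{3} f = f^{4}$)
$c = -12038$ ($c = 6 - \left(-1\right) \left(-12044\right) = 6 - 12044 = -12038$)
$\frac{G{\left(88,161 \right)}}{\left(4387 + c\right) - 5575} + \frac{50 \cdot 32 + 28}{-24510} = \frac{88^{4}}{\left(4387 - 12038\right) - 5575} + \frac{50 \cdot 32 + 28}{-24510} = \frac{59969536}{-7651 - 5575} + \left(1600 + 28\right) \left(- \frac{1}{24510}\right) = \frac{59969536}{-13226} + 1628 \left(- \frac{1}{24510}\right) = 59969536 \left(- \frac{1}{13226}\right) - \frac{814}{12255} = - \frac{29984768}{6613} - \frac{814}{12255} = - \frac{367468714822}{81042315}$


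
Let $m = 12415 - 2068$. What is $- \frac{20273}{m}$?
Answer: $- \frac{20273}{10347} \approx -1.9593$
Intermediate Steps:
$m = 10347$
$- \frac{20273}{m} = - \frac{20273}{10347}$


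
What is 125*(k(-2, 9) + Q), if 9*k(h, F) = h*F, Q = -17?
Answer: -2375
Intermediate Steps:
k(h, F) = F*h/9 (k(h, F) = (h*F)/9 = (F*h)/9 = F*h/9)
125*(k(-2, 9) + Q) = 125*((⅑)*9*(-2) - 17) = 125*(-2 - 17) = 125*(-19) = -2375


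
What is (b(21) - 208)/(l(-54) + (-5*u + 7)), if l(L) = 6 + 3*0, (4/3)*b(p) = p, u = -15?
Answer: -769/352 ≈ -2.1847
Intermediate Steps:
b(p) = 3*p/4
l(L) = 6 (l(L) = 6 + 0 = 6)
(b(21) - 208)/(l(-54) + (-5*u + 7)) = ((3/4)*21 - 208)/(6 + (-5*(-15) + 7)) = (63/4 - 208)/(6 + (75 + 7)) = -769/(4*(6 + 82)) = -769/4/88 = -769/4*1/88 = -769/352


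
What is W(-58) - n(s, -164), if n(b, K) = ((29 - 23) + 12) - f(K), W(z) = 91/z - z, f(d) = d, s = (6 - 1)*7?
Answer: -7283/58 ≈ -125.57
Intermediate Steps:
s = 35 (s = 5*7 = 35)
W(z) = -z + 91/z
n(b, K) = 18 - K (n(b, K) = ((29 - 23) + 12) - K = (6 + 12) - K = 18 - K)
W(-58) - n(s, -164) = (-1*(-58) + 91/(-58)) - (18 - 1*(-164)) = (58 + 91*(-1/58)) - (18 + 164) = (58 - 91/58) - 1*182 = 3273/58 - 182 = -7283/58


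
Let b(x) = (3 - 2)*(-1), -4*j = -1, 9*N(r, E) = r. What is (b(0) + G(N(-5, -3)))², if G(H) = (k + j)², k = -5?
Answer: 119025/256 ≈ 464.94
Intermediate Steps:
N(r, E) = r/9
j = ¼ (j = -¼*(-1) = ¼ ≈ 0.25000)
G(H) = 361/16 (G(H) = (-5 + ¼)² = (-19/4)² = 361/16)
b(x) = -1 (b(x) = 1*(-1) = -1)
(b(0) + G(N(-5, -3)))² = (-1 + 361/16)² = (345/16)² = 119025/256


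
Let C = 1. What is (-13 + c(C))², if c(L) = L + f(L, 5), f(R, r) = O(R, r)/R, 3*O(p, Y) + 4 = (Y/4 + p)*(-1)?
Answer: 28561/144 ≈ 198.34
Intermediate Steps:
O(p, Y) = -4/3 - p/3 - Y/12 (O(p, Y) = -4/3 + ((Y/4 + p)*(-1))/3 = -4/3 + ((p + Y/4)*(-1))/3 = -4/3 + (-p - Y/4)/3 = -4/3 + (-p/3 - Y/12) = -4/3 - p/3 - Y/12)
f(R, r) = (-4/3 - R/3 - r/12)/R
c(L) = L + (-21 - 4*L)/(12*L) (c(L) = L + (-16 - 1*5 - 4*L)/(12*L) = L + (-16 - 5 - 4*L)/(12*L) = L + (-21 - 4*L)/(12*L))
(-13 + c(C))² = (-13 + (-⅓ + 1 - 7/4/1))² = (-13 + (-⅓ + 1 - 7/4*1))² = (-13 + (-⅓ + 1 - 7/4))² = (-13 - 13/12)² = (-169/12)² = 28561/144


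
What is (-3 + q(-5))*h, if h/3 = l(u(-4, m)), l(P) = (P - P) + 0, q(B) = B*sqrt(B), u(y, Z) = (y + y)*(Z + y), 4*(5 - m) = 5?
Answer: 0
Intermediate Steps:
m = 15/4 (m = 5 - 1/4*5 = 5 - 5/4 = 15/4 ≈ 3.7500)
u(y, Z) = 2*y*(Z + y) (u(y, Z) = (2*y)*(Z + y) = 2*y*(Z + y))
q(B) = B**(3/2)
l(P) = 0 (l(P) = 0 + 0 = 0)
h = 0 (h = 3*0 = 0)
(-3 + q(-5))*h = (-3 + (-5)**(3/2))*0 = (-3 - 5*I*sqrt(5))*0 = 0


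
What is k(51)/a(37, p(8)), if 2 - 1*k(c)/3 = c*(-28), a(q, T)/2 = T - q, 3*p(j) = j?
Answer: -6435/103 ≈ -62.476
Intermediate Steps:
p(j) = j/3
a(q, T) = -2*q + 2*T (a(q, T) = 2*(T - q) = -2*q + 2*T)
k(c) = 6 + 84*c (k(c) = 6 - 3*c*(-28) = 6 - (-84)*c = 6 + 84*c)
k(51)/a(37, p(8)) = (6 + 84*51)/(-2*37 + 2*((⅓)*8)) = (6 + 4284)/(-74 + 2*(8/3)) = 4290/(-74 + 16/3) = 4290/(-206/3) = 4290*(-3/206) = -6435/103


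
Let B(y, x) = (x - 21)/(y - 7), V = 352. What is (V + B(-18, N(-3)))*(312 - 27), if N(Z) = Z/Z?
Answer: 100548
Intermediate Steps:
N(Z) = 1
B(y, x) = (-21 + x)/(-7 + y)
(V + B(-18, N(-3)))*(312 - 27) = (352 + (-21 + 1)/(-7 - 18))*(312 - 27) = (352 - 20/(-25))*285 = (352 - 1/25*(-20))*285 = (352 + 4/5)*285 = (1764/5)*285 = 100548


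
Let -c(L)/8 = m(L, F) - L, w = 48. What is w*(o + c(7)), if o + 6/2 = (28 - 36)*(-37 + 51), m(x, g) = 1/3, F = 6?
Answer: -2960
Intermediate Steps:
m(x, g) = ⅓
c(L) = -8/3 + 8*L (c(L) = -8*(⅓ - L) = -8/3 + 8*L)
o = -115 (o = -3 + (28 - 36)*(-37 + 51) = -3 - 8*14 = -3 - 112 = -115)
w*(o + c(7)) = 48*(-115 + (-8/3 + 8*7)) = 48*(-115 + (-8/3 + 56)) = 48*(-115 + 160/3) = 48*(-185/3) = -2960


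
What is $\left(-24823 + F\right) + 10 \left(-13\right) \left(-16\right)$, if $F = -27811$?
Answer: $-50554$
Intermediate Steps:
$\left(-24823 + F\right) + 10 \left(-13\right) \left(-16\right) = \left(-24823 - 27811\right) + 10 \left(-13\right) \left(-16\right) = -52634 - -2080 = -52634 + 2080 = -50554$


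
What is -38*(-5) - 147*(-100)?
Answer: 14890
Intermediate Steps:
-38*(-5) - 147*(-100) = 190 + 14700 = 14890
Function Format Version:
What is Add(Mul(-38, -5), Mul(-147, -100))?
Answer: 14890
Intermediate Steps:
Add(Mul(-38, -5), Mul(-147, -100)) = Add(190, 14700) = 14890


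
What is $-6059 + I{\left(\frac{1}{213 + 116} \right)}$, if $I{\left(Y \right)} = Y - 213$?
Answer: $- \frac{2063487}{329} \approx -6272.0$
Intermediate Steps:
$I{\left(Y \right)} = -213 + Y$
$-6059 + I{\left(\frac{1}{213 + 116} \right)} = -6059 - \left(213 - \frac{1}{213 + 116}\right) = -6059 - \left(213 - \frac{1}{329}\right) = -6059 + \left(-213 + \frac{1}{329}\right) = -6059 - \frac{70076}{329} = - \frac{2063487}{329}$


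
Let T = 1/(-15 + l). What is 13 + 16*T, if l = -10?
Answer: 309/25 ≈ 12.360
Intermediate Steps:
T = -1/25 (T = 1/(-15 - 10) = 1/(-25) = -1/25 ≈ -0.040000)
13 + 16*T = 13 + 16*(-1/25) = 13 - 16/25 = 309/25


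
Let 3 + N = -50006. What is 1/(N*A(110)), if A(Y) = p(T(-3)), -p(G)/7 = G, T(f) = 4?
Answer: 1/1400252 ≈ 7.1416e-7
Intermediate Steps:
N = -50009 (N = -3 - 50006 = -50009)
p(G) = -7*G
A(Y) = -28 (A(Y) = -7*4 = -28)
1/(N*A(110)) = 1/(-50009*(-28)) = -1/50009*(-1/28) = 1/1400252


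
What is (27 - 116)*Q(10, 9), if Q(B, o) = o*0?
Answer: 0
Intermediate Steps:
Q(B, o) = 0
(27 - 116)*Q(10, 9) = (27 - 116)*0 = -89*0 = 0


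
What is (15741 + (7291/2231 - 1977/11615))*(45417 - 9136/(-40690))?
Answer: 16390304160675145253/22921795975 ≈ 7.1505e+8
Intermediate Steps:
(15741 + (7291/2231 - 1977/11615))*(45417 - 9136/(-40690)) = (15741 + (7291*(1/2231) - 1977*1/11615))*(45417 - 9136*(-1/40690)) = (15741 + (317/97 - 1977/11615))*(45417 + 4568/20345) = (15741 + 3490186/1126655)*(924013433/20345) = (17738166541/1126655)*(924013433/20345) = 16390304160675145253/22921795975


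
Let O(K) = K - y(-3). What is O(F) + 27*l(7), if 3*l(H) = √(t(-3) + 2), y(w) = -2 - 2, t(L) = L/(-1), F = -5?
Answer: -1 + 9*√5 ≈ 19.125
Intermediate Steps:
t(L) = -L (t(L) = L*(-1) = -L)
y(w) = -4
l(H) = √5/3 (l(H) = √(-1*(-3) + 2)/3 = √(3 + 2)/3 = √5/3)
O(K) = 4 + K (O(K) = K - 1*(-4) = K + 4 = 4 + K)
O(F) + 27*l(7) = (4 - 5) + 27*(√5/3) = -1 + 9*√5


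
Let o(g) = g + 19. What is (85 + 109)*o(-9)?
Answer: 1940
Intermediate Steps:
o(g) = 19 + g
(85 + 109)*o(-9) = (85 + 109)*(19 - 9) = 194*10 = 1940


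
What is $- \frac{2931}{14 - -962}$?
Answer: $- \frac{2931}{976} \approx -3.0031$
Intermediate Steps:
$- \frac{2931}{14 - -962} = - \frac{2931}{14 + 962} = - \frac{2931}{976}$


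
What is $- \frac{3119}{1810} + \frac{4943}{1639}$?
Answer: $\frac{3834789}{2966590} \approx 1.2927$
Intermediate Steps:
$- \frac{3119}{1810} + \frac{4943}{1639} = \frac{3834789}{2966590}$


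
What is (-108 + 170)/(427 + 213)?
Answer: 31/320 ≈ 0.096875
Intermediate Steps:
(-108 + 170)/(427 + 213) = 62/640 = 62*(1/640) = 31/320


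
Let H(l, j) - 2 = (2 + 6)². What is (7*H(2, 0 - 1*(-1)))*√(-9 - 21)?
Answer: 462*I*√30 ≈ 2530.5*I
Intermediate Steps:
H(l, j) = 66 (H(l, j) = 2 + (2 + 6)² = 2 + 8² = 2 + 64 = 66)
(7*H(2, 0 - 1*(-1)))*√(-9 - 21) = (7*66)*√(-9 - 21) = 462*√(-30) = 462*(I*√30) = 462*I*√30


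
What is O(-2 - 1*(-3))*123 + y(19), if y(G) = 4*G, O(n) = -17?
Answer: -2015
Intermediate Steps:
O(-2 - 1*(-3))*123 + y(19) = -17*123 + 4*19 = -2091 + 76 = -2015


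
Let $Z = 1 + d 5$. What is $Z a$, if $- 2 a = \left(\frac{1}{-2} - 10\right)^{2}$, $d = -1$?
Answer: $\frac{441}{2} \approx 220.5$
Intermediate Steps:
$a = - \frac{441}{8}$ ($a = - \frac{\left(\frac{1}{-2} - 10\right)^{2}}{2} = - \frac{\left(- \frac{1}{2} - 10\right)^{2}}{2} = - \frac{\left(- \frac{21}{2}\right)^{2}}{2} = \left(- \frac{1}{2}\right) \frac{441}{4} = - \frac{441}{8} \approx -55.125$)
$Z = -4$ ($Z = 1 - 5 = -4$)
$Z a = \left(-4\right) \left(- \frac{441}{8}\right) = \frac{441}{2}$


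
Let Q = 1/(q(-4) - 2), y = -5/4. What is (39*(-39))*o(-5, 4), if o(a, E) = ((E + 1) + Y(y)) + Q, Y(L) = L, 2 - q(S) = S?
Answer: -6084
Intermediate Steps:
q(S) = 2 - S
y = -5/4 (y = -5*¼ = -5/4 ≈ -1.2500)
Q = ¼ (Q = 1/((2 - 1*(-4)) - 2) = 1/((2 + 4) - 2) = 1/(6 - 2) = 1/4 = ¼ ≈ 0.25000)
o(a, E) = E (o(a, E) = ((E + 1) - 5/4) + ¼ = ((1 + E) - 5/4) + ¼ = (-¼ + E) + ¼ = E)
(39*(-39))*o(-5, 4) = (39*(-39))*4 = -1521*4 = -6084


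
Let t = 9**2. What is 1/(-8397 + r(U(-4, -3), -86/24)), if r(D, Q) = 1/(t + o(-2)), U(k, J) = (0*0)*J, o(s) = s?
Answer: -79/663362 ≈ -0.00011909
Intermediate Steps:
U(k, J) = 0 (U(k, J) = 0*J = 0)
t = 81
r(D, Q) = 1/79 (r(D, Q) = 1/(81 - 2) = 1/79)
1/(-8397 + r(U(-4, -3), -86/24)) = 1/(-8397 + 1/79) = 1/(-663362/79) = -79/663362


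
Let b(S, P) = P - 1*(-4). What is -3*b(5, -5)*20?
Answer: 60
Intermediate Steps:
b(S, P) = 4 + P (b(S, P) = P + 4 = 4 + P)
-3*b(5, -5)*20 = -3*(4 - 5)*20 = -3*(-1)*20 = 3*20 = 60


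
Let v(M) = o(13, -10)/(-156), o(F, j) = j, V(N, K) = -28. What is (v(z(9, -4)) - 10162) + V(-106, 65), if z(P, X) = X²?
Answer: -794815/78 ≈ -10190.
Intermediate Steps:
v(M) = 5/78 (v(M) = -10/(-156) = -10*(-1/156) = 5/78)
(v(z(9, -4)) - 10162) + V(-106, 65) = (5/78 - 10162) - 28 = -792631/78 - 28 = -794815/78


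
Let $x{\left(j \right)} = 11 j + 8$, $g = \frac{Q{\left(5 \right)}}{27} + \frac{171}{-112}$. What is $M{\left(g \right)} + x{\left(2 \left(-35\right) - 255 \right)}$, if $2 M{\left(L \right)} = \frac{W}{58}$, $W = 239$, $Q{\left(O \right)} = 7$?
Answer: $- \frac{413533}{116} \approx -3564.9$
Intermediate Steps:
$g = - \frac{3833}{3024}$ ($g = \frac{7}{27} + \frac{171}{-112} = 7 \cdot \frac{1}{27} + 171 \left(- \frac{1}{112}\right) = \frac{7}{27} - \frac{171}{112} = - \frac{3833}{3024} \approx -1.2675$)
$M{\left(L \right)} = \frac{239}{116}$ ($M{\left(L \right)} = \frac{239 \cdot \frac{1}{58}}{2} = \frac{1}{2} \cdot \frac{239}{58} = \frac{239}{116}$)
$x{\left(j \right)} = 8 + 11 j$
$M{\left(g \right)} + x{\left(2 \left(-35\right) - 255 \right)} = \frac{239}{116} + \left(8 + 11 \left(2 \left(-35\right) - 255\right)\right) = \frac{239}{116} + \left(8 + 11 \left(-70 - 255\right)\right) = \frac{239}{116} + \left(8 + 11 \left(-325\right)\right) = \frac{239}{116} + \left(8 - 3575\right) = \frac{239}{116} - 3567 = - \frac{413533}{116}$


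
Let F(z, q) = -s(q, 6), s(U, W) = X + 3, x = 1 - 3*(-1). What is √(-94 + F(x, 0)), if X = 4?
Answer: I*√101 ≈ 10.05*I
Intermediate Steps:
x = 4 (x = 1 + 3 = 4)
s(U, W) = 7 (s(U, W) = 4 + 3 = 7)
F(z, q) = -7 (F(z, q) = -1*7 = -7)
√(-94 + F(x, 0)) = √(-94 - 7) = √(-101) = I*√101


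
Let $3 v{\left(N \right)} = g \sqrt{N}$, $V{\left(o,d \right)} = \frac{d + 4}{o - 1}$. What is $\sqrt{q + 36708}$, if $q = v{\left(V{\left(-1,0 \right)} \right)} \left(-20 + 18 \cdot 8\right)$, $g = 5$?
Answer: $\frac{2 \sqrt{82593 + 465 i \sqrt{2}}}{3} \approx 191.59 + 0.76273 i$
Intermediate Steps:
$V{\left(o,d \right)} = \frac{4 + d}{-1 + o}$
$v{\left(N \right)} = \frac{5 \sqrt{N}}{3}$
$q = \frac{620 i \sqrt{2}}{3}$ ($q = \frac{5 \sqrt{\frac{4 + 0}{-1 - 1}}}{3} \left(-20 + 18 \cdot 8\right) = \frac{5 \sqrt{\frac{1}{-2} \cdot 4}}{3} \left(-20 + 144\right) = \frac{5 \sqrt{\left(- \frac{1}{2}\right) 4}}{3} \cdot 124 = \frac{5 \sqrt{-2}}{3} \cdot 124 = \frac{5 i \sqrt{2}}{3} \cdot 124 = \frac{620 i \sqrt{2}}{3} \approx 292.27 i$)
$\sqrt{q + 36708} = \sqrt{\frac{620 i \sqrt{2}}{3} + 36708} = \sqrt{36708 + \frac{620 i \sqrt{2}}{3}}$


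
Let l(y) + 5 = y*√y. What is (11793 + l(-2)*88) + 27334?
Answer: 38687 - 176*I*√2 ≈ 38687.0 - 248.9*I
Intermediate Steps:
l(y) = -5 + y^(3/2) (l(y) = -5 + y*√y = -5 + y^(3/2))
(11793 + l(-2)*88) + 27334 = (11793 + (-5 + (-2)^(3/2))*88) + 27334 = (11793 + (-5 - 2*I*√2)*88) + 27334 = (11793 + (-440 - 176*I*√2)) + 27334 = (11353 - 176*I*√2) + 27334 = 38687 - 176*I*√2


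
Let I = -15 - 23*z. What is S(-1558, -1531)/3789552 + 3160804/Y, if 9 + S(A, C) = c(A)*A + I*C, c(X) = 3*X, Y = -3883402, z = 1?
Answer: 8263576564057/7358176907952 ≈ 1.1230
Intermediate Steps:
I = -38 (I = -15 - 23*1 = -15 - 23 = -38)
S(A, C) = -9 - 38*C + 3*A² (S(A, C) = -9 + ((3*A)*A - 38*C) = -9 + (3*A² - 38*C) = -9 + (-38*C + 3*A²) = -9 - 38*C + 3*A²)
S(-1558, -1531)/3789552 + 3160804/Y = (-9 - 38*(-1531) + 3*(-1558)²)/3789552 + 3160804/(-3883402) = (-9 + 58178 + 3*2427364)*(1/3789552) + 3160804*(-1/3883402) = (-9 + 58178 + 7282092)*(1/3789552) - 1580402/1941701 = 7340261*(1/3789552) - 1580402/1941701 = 7340261/3789552 - 1580402/1941701 = 8263576564057/7358176907952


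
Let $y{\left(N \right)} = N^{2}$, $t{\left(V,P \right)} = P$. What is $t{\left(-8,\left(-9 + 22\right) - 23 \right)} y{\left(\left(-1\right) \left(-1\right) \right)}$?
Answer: $-10$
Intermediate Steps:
$t{\left(-8,\left(-9 + 22\right) - 23 \right)} y{\left(\left(-1\right) \left(-1\right) \right)} = \left(\left(-9 + 22\right) - 23\right) \left(\left(-1\right) \left(-1\right)\right)^{2} = \left(13 - 23\right) 1^{2} = \left(-10\right) 1 = -10$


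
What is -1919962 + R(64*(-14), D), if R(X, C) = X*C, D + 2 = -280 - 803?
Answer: -947802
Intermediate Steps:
D = -1085 (D = -2 + (-280 - 803) = -2 - 1083 = -1085)
R(X, C) = C*X
-1919962 + R(64*(-14), D) = -1919962 - 69440*(-14) = -1919962 - 1085*(-896) = -1919962 + 972160 = -947802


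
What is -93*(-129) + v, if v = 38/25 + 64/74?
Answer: 11099431/925 ≈ 11999.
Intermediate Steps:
v = 2206/925 (v = 38*(1/25) + 64*(1/74) = 38/25 + 32/37 = 2206/925 ≈ 2.3849)
-93*(-129) + v = -93*(-129) + 2206/925 = 11997 + 2206/925 = 11099431/925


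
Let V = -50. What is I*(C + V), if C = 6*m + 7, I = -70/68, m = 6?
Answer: 245/34 ≈ 7.2059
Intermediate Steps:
I = -35/34 (I = -70*1/68 = -35/34 ≈ -1.0294)
C = 43 (C = 6*6 + 7 = 36 + 7 = 43)
I*(C + V) = -35*(43 - 50)/34 = -35/34*(-7) = 245/34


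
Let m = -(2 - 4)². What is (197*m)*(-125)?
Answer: 98500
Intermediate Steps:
m = -4 (m = -1*(-2)² = -1*4 = -4)
(197*m)*(-125) = (197*(-4))*(-125) = -788*(-125) = 98500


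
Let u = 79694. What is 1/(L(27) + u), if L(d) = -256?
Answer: 1/79438 ≈ 1.2588e-5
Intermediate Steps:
1/(L(27) + u) = 1/(-256 + 79694) = 1/79438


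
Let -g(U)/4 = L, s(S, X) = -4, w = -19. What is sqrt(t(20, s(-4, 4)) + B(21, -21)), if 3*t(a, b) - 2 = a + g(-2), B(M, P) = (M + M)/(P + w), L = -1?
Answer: sqrt(6855)/30 ≈ 2.7598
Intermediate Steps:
g(U) = 4 (g(U) = -4*(-1) = 4)
B(M, P) = 2*M/(-19 + P) (B(M, P) = (M + M)/(P - 19) = (2*M)/(-19 + P) = 2*M/(-19 + P))
t(a, b) = 2 + a/3 (t(a, b) = 2/3 + (a + 4)/3 = 2/3 + (4 + a)/3 = 2/3 + (4/3 + a/3) = 2 + a/3)
sqrt(t(20, s(-4, 4)) + B(21, -21)) = sqrt((2 + (1/3)*20) + 2*21/(-19 - 21)) = sqrt((2 + 20/3) + 2*21/(-40)) = sqrt(26/3 + 2*21*(-1/40)) = sqrt(26/3 - 21/20) = sqrt(457/60) = sqrt(6855)/30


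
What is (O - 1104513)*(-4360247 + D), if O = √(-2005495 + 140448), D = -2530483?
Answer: 7610900864490 - 6890730*I*√1865047 ≈ 7.6109e+12 - 9.4104e+9*I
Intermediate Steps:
O = I*√1865047 (O = √(-1865047) = I*√1865047 ≈ 1365.7*I)
(O - 1104513)*(-4360247 + D) = (I*√1865047 - 1104513)*(-4360247 - 2530483) = (-1104513 + I*√1865047)*(-6890730) = 7610900864490 - 6890730*I*√1865047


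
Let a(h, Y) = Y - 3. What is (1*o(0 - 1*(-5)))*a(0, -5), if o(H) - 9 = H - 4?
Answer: -80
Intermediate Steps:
a(h, Y) = -3 + Y
o(H) = 5 + H (o(H) = 9 + (H - 4) = 9 + (-4 + H) = 5 + H)
(1*o(0 - 1*(-5)))*a(0, -5) = (1*(5 + (0 - 1*(-5))))*(-3 - 5) = (1*(5 + (0 + 5)))*(-8) = (1*(5 + 5))*(-8) = (1*10)*(-8) = 10*(-8) = -80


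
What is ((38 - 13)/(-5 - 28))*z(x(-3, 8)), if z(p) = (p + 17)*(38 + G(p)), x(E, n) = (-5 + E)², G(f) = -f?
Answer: 17550/11 ≈ 1595.5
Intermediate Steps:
z(p) = (17 + p)*(38 - p) (z(p) = (p + 17)*(38 - p) = (17 + p)*(38 - p))
((38 - 13)/(-5 - 28))*z(x(-3, 8)) = ((38 - 13)/(-5 - 28))*(646 - ((-5 - 3)²)² + 21*(-5 - 3)²) = (25/(-33))*(646 - ((-8)²)² + 21*(-8)²) = (25*(-1/33))*(646 - 1*64² + 21*64) = -25*(646 - 1*4096 + 1344)/33 = -25*(646 - 4096 + 1344)/33 = -25/33*(-2106) = 17550/11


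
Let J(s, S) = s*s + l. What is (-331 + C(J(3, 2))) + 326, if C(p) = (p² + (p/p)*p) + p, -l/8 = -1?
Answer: 318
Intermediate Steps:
l = 8 (l = -8*(-1) = 8)
J(s, S) = 8 + s² (J(s, S) = s*s + 8 = s² + 8 = 8 + s²)
C(p) = p² + 2*p (C(p) = (p² + 1*p) + p = (p² + p) + p = (p + p²) + p = p² + 2*p)
(-331 + C(J(3, 2))) + 326 = (-331 + (8 + 3²)*(2 + (8 + 3²))) + 326 = (-331 + (8 + 9)*(2 + (8 + 9))) + 326 = (-331 + 17*(2 + 17)) + 326 = (-331 + 17*19) + 326 = (-331 + 323) + 326 = -8 + 326 = 318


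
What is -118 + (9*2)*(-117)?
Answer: -2224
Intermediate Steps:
-118 + (9*2)*(-117) = -118 + 18*(-117) = -118 - 2106 = -2224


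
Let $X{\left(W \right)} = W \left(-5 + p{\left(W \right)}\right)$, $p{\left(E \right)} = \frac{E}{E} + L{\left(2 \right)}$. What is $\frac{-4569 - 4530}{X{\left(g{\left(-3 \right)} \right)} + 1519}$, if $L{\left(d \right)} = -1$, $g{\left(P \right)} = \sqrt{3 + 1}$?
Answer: $- \frac{3033}{503} \approx -6.0298$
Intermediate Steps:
$g{\left(P \right)} = 2$ ($g{\left(P \right)} = \sqrt{4} = 2$)
$p{\left(E \right)} = 0$ ($p{\left(E \right)} = \frac{E}{E} - 1 = 1 - 1 = 0$)
$X{\left(W \right)} = - 5 W$ ($X{\left(W \right)} = W \left(-5 + 0\right) = W \left(-5\right) = - 5 W$)
$\frac{-4569 - 4530}{X{\left(g{\left(-3 \right)} \right)} + 1519} = \frac{-4569 - 4530}{\left(-5\right) 2 + 1519} = - \frac{9099}{-10 + 1519} = - \frac{9099}{1509} = \left(-9099\right) \frac{1}{1509} = - \frac{3033}{503}$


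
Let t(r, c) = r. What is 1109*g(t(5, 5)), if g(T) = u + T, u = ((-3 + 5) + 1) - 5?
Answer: 3327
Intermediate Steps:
u = -2 (u = (2 + 1) - 5 = 3 - 5 = -2)
g(T) = -2 + T
1109*g(t(5, 5)) = 1109*(-2 + 5) = 1109*3 = 3327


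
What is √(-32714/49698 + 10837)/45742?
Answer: 4*√96004739/17221863 ≈ 0.0022758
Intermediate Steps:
√(-32714/49698 + 10837)/45742 = √(-32714*1/49698 + 10837)*(1/45742) = √(-1487/2259 + 10837)*(1/45742) = √(24479296/2259)*(1/45742) = (8*√96004739/753)*(1/45742) = 4*√96004739/17221863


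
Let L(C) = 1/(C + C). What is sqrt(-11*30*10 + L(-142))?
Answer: I*sqrt(66541271)/142 ≈ 57.446*I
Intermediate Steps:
L(C) = 1/(2*C)
sqrt(-11*30*10 + L(-142)) = sqrt(-11*30*10 + (1/2)/(-142)) = sqrt(-330*10 + (1/2)*(-1/142)) = sqrt(-3300 - 1/284) = sqrt(-937201/284) = I*sqrt(66541271)/142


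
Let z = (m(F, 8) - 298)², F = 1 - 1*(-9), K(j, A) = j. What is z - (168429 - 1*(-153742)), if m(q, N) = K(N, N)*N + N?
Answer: -271095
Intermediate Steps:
F = 10 (F = 1 + 9 = 10)
m(q, N) = N + N² (m(q, N) = N*N + N = N² + N = N + N²)
z = 51076 (z = (8*(1 + 8) - 298)² = (8*9 - 298)² = (72 - 298)² = (-226)² = 51076)
z - (168429 - 1*(-153742)) = 51076 - (168429 - 1*(-153742)) = 51076 - (168429 + 153742) = 51076 - 1*322171 = 51076 - 322171 = -271095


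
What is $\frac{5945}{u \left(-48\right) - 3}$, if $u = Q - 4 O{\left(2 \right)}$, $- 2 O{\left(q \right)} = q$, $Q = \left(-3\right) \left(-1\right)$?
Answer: $- \frac{5945}{339} \approx -17.537$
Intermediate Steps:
$Q = 3$
$O{\left(q \right)} = - \frac{q}{2}$
$u = 7$ ($u = 3 - 4 \left(\left(- \frac{1}{2}\right) 2\right) = 3 - -4 = 3 + 4 = 7$)
$\frac{5945}{u \left(-48\right) - 3} = \frac{5945}{7 \left(-48\right) - 3} = \frac{5945}{-336 - 3} = \frac{5945}{-339} = 5945 \left(- \frac{1}{339}\right) = - \frac{5945}{339}$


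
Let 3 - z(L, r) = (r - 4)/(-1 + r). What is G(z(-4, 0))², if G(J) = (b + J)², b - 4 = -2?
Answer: 1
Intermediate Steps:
b = 2 (b = 4 - 2 = 2)
z(L, r) = 3 - (-4 + r)/(-1 + r) (z(L, r) = 3 - (r - 4)/(-1 + r) = 3 - (-4 + r)/(-1 + r))
G(J) = (2 + J)²
G(z(-4, 0))² = ((2 + (1 + 2*0)/(-1 + 0))²)² = ((2 + (1 + 0)/(-1))²)² = ((2 - 1*1)²)² = ((2 - 1)²)² = (1²)² = 1² = 1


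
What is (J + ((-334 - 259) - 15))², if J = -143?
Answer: 564001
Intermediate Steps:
(J + ((-334 - 259) - 15))² = (-143 + ((-334 - 259) - 15))² = (-143 + (-593 - 15))² = (-143 - 608)² = (-751)² = 564001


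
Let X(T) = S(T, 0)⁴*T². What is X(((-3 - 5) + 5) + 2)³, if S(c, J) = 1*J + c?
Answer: 1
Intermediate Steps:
S(c, J) = J + c
X(T) = T⁶ (X(T) = (0 + T)⁴*T² = T⁴*T² = T⁶)
X(((-3 - 5) + 5) + 2)³ = ((((-3 - 5) + 5) + 2)⁶)³ = (((-8 + 5) + 2)⁶)³ = ((-3 + 2)⁶)³ = ((-1)⁶)³ = 1³ = 1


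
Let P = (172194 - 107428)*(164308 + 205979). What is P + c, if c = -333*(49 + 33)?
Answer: 23981980536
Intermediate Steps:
P = 23982007842 (P = 64766*370287 = 23982007842)
c = -27306 (c = -333*82 = -27306)
P + c = 23982007842 - 27306 = 23981980536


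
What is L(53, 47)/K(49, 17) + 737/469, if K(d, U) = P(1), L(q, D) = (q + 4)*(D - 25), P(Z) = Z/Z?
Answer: 8789/7 ≈ 1255.6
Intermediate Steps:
P(Z) = 1
L(q, D) = (-25 + D)*(4 + q) (L(q, D) = (4 + q)*(-25 + D) = (-25 + D)*(4 + q))
K(d, U) = 1
L(53, 47)/K(49, 17) + 737/469 = (-100 - 25*53 + 4*47 + 47*53)/1 + 737/469 = (-100 - 1325 + 188 + 2491)*1 + 737*(1/469) = 1254*1 + 11/7 = 1254 + 11/7 = 8789/7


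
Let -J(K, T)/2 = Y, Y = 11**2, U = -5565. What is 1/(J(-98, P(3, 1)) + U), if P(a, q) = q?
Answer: -1/5807 ≈ -0.00017221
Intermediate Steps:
Y = 121
J(K, T) = -242 (J(K, T) = -2*121 = -242)
1/(J(-98, P(3, 1)) + U) = 1/(-242 - 5565) = 1/(-5807) = -1/5807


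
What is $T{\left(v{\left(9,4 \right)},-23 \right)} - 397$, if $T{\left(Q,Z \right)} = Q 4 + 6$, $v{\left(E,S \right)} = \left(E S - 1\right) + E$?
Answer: $-215$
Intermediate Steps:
$v{\left(E,S \right)} = -1 + E + E S$ ($v{\left(E,S \right)} = \left(-1 + E S\right) + E = -1 + E + E S$)
$T{\left(Q,Z \right)} = 6 + 4 Q$ ($T{\left(Q,Z \right)} = 4 Q + 6 = 6 + 4 Q$)
$T{\left(v{\left(9,4 \right)},-23 \right)} - 397 = \left(6 + 4 \left(-1 + 9 + 9 \cdot 4\right)\right) - 397 = \left(6 + 4 \left(-1 + 9 + 36\right)\right) - 397 = \left(6 + 4 \cdot 44\right) - 397 = \left(6 + 176\right) - 397 = 182 - 397 = -215$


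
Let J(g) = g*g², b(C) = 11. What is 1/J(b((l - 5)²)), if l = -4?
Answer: 1/1331 ≈ 0.00075131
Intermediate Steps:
J(g) = g³
1/J(b((l - 5)²)) = 1/(11³) = 1/1331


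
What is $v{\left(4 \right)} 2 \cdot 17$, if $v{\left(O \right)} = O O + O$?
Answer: $680$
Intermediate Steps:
$v{\left(O \right)} = O + O^{2}$ ($v{\left(O \right)} = O^{2} + O = O + O^{2}$)
$v{\left(4 \right)} 2 \cdot 17 = 4 \left(1 + 4\right) 2 \cdot 17 = 4 \cdot 5 \cdot 2 \cdot 17 = 20 \cdot 2 \cdot 17 = 40 \cdot 17 = 680$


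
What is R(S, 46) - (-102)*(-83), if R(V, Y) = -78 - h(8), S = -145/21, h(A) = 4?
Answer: -8548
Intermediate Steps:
S = -145/21 (S = -145*1/21 = -145/21 ≈ -6.9048)
R(V, Y) = -82 (R(V, Y) = -78 - 1*4 = -78 - 4 = -82)
R(S, 46) - (-102)*(-83) = -82 - (-102)*(-83) = -82 - 1*8466 = -82 - 8466 = -8548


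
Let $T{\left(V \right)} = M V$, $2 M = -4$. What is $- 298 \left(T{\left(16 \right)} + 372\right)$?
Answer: $-101320$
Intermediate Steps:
$M = -2$ ($M = \frac{1}{2} \left(-4\right) = -2$)
$T{\left(V \right)} = - 2 V$
$- 298 \left(T{\left(16 \right)} + 372\right) = - 298 \left(\left(-2\right) 16 + 372\right) = - 298 \left(-32 + 372\right) = \left(-298\right) 340 = -101320$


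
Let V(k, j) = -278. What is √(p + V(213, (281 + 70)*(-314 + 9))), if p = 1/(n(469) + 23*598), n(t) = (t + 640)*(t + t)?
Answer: I*√77208075713613/526998 ≈ 16.673*I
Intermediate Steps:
n(t) = 2*t*(640 + t) (n(t) = (640 + t)*(2*t) = 2*t*(640 + t))
p = 1/1053996 (p = 1/(2*469*(640 + 469) + 23*598) = 1/(2*469*1109 + 13754) = 1/(1040242 + 13754) = 1/1053996 ≈ 9.4877e-7)
√(p + V(213, (281 + 70)*(-314 + 9))) = √(1/1053996 - 278) = √(-293010887/1053996) = I*√77208075713613/526998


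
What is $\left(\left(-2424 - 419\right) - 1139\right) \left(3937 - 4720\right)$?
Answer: $3117906$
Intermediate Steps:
$\left(\left(-2424 - 419\right) - 1139\right) \left(3937 - 4720\right) = \left(\left(-2424 - 419\right) - 1139\right) \left(-783\right) = \left(-2843 - 1139\right) \left(-783\right) = \left(-3982\right) \left(-783\right) = 3117906$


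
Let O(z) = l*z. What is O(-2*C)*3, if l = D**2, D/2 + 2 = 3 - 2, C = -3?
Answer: 72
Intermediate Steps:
D = -2 (D = -4 + 2*(3 - 2) = -4 + 2*1 = -4 + 2 = -2)
l = 4 (l = (-2)**2 = 4)
O(z) = 4*z
O(-2*C)*3 = (4*(-2*(-3)))*3 = (4*6)*3 = 24*3 = 72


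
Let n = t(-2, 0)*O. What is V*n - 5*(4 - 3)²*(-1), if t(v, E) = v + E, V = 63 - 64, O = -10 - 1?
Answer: -17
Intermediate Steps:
O = -11
V = -1
t(v, E) = E + v
n = 22 (n = (0 - 2)*(-11) = -2*(-11) = 22)
V*n - 5*(4 - 3)²*(-1) = -1*22 - 5*(4 - 3)²*(-1) = -22 - 5*1²*(-1) = -22 - 5*1*(-1) = -22 - 5*(-1) = -22 + 5 = -17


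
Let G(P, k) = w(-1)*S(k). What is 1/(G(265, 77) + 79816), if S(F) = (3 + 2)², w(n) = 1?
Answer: 1/79841 ≈ 1.2525e-5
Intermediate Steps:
S(F) = 25 (S(F) = 5² = 25)
G(P, k) = 25 (G(P, k) = 1*25 = 25)
1/(G(265, 77) + 79816) = 1/(25 + 79816) = 1/79841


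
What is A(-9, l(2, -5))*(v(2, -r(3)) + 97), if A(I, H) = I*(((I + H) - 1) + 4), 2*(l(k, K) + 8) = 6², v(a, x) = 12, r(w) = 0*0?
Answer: -3924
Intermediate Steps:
r(w) = 0
l(k, K) = 10 (l(k, K) = -8 + (½)*6² = -8 + (½)*36 = -8 + 18 = 10)
A(I, H) = I*(3 + H + I) (A(I, H) = I*(((H + I) - 1) + 4) = I*((-1 + H + I) + 4) = I*(3 + H + I))
A(-9, l(2, -5))*(v(2, -r(3)) + 97) = (-9*(3 + 10 - 9))*(12 + 97) = -9*4*109 = -36*109 = -3924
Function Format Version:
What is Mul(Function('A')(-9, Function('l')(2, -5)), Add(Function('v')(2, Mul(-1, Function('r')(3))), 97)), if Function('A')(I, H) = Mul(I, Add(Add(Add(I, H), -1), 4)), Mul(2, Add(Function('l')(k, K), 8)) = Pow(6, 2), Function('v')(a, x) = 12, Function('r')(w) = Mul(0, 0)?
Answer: -3924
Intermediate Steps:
Function('r')(w) = 0
Function('l')(k, K) = 10 (Function('l')(k, K) = Add(-8, Mul(Rational(1, 2), Pow(6, 2))) = Add(-8, Mul(Rational(1, 2), 36)) = Add(-8, 18) = 10)
Function('A')(I, H) = Mul(I, Add(3, H, I)) (Function('A')(I, H) = Mul(I, Add(Add(Add(H, I), -1), 4)) = Mul(I, Add(Add(-1, H, I), 4)) = Mul(I, Add(3, H, I)))
Mul(Function('A')(-9, Function('l')(2, -5)), Add(Function('v')(2, Mul(-1, Function('r')(3))), 97)) = Mul(Mul(-9, Add(3, 10, -9)), Add(12, 97)) = Mul(Mul(-9, 4), 109) = Mul(-36, 109) = -3924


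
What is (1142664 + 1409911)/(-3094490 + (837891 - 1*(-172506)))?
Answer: -2552575/2084093 ≈ -1.2248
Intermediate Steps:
(1142664 + 1409911)/(-3094490 + (837891 - 1*(-172506))) = 2552575/(-3094490 + (837891 + 172506)) = 2552575/(-3094490 + 1010397) = 2552575/(-2084093) = 2552575*(-1/2084093) = -2552575/2084093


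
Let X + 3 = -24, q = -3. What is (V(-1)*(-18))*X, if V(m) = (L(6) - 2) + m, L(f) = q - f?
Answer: -5832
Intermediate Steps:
L(f) = -3 - f
X = -27 (X = -3 - 24 = -27)
V(m) = -11 + m (V(m) = ((-3 - 1*6) - 2) + m = ((-3 - 6) - 2) + m = (-9 - 2) + m = -11 + m)
(V(-1)*(-18))*X = ((-11 - 1)*(-18))*(-27) = -12*(-18)*(-27) = 216*(-27) = -5832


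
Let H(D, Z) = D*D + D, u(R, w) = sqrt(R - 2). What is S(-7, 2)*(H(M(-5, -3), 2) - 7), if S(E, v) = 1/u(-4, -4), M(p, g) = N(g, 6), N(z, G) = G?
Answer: -35*I*sqrt(6)/6 ≈ -14.289*I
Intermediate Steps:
M(p, g) = 6
u(R, w) = sqrt(-2 + R)
H(D, Z) = D + D**2 (H(D, Z) = D**2 + D = D + D**2)
S(E, v) = -I*sqrt(6)/6 (S(E, v) = 1/(sqrt(-2 - 4)) = 1/(sqrt(-6)) = 1/(I*sqrt(6)) = -I*sqrt(6)/6)
S(-7, 2)*(H(M(-5, -3), 2) - 7) = (-I*sqrt(6)/6)*(6*(1 + 6) - 7) = (-I*sqrt(6)/6)*(6*7 - 7) = (-I*sqrt(6)/6)*(42 - 7) = -I*sqrt(6)/6*35 = -35*I*sqrt(6)/6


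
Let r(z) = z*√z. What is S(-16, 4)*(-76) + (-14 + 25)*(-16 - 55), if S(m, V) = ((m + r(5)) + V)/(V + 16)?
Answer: -3677/5 - 19*√5 ≈ -777.89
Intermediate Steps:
r(z) = z^(3/2)
S(m, V) = (V + m + 5*√5)/(16 + V) (S(m, V) = ((m + 5^(3/2)) + V)/(V + 16) = ((m + 5*√5) + V)/(16 + V) = (V + m + 5*√5)/(16 + V))
S(-16, 4)*(-76) + (-14 + 25)*(-16 - 55) = ((4 - 16 + 5*√5)/(16 + 4))*(-76) + (-14 + 25)*(-16 - 55) = ((-12 + 5*√5)/20)*(-76) + 11*(-71) = ((-12 + 5*√5)/20)*(-76) - 781 = (-⅗ + √5/4)*(-76) - 781 = (228/5 - 19*√5) - 781 = -3677/5 - 19*√5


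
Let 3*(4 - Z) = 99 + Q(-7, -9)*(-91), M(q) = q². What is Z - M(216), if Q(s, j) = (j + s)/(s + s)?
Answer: -139951/3 ≈ -46650.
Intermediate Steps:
Q(s, j) = (j + s)/(2*s) (Q(s, j) = (j + s)/((2*s)) = (j + s)*(1/(2*s)) = (j + s)/(2*s))
Z = 17/3 (Z = 4 - (99 + ((½)*(-9 - 7)/(-7))*(-91))/3 = 4 - (99 + ((½)*(-⅐)*(-16))*(-91))/3 = 4 - (99 + (8/7)*(-91))/3 = 4 - (99 - 104)/3 = 4 - ⅓*(-5) = 4 + 5/3 = 17/3 ≈ 5.6667)
Z - M(216) = 17/3 - 1*216² = 17/3 - 1*46656 = 17/3 - 46656 = -139951/3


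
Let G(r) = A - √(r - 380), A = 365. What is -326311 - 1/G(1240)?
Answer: -8638431176/26473 - 2*√215/132365 ≈ -3.2631e+5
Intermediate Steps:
G(r) = 365 - √(-380 + r) (G(r) = 365 - √(r - 380) = 365 - √(-380 + r))
-326311 - 1/G(1240) = -326311 - 1/(365 - √(-380 + 1240)) = -326311 - 1/(365 - √860) = -326311 - 1/(365 - 2*√215)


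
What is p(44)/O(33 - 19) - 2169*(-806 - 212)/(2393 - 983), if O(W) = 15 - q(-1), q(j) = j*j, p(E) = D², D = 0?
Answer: 368007/235 ≈ 1566.0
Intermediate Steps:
p(E) = 0 (p(E) = 0² = 0)
q(j) = j²
O(W) = 14 (O(W) = 15 - 1*(-1)² = 15 - 1*1 = 15 - 1 = 14)
p(44)/O(33 - 19) - 2169*(-806 - 212)/(2393 - 983) = 0/14 - 2169*(-806 - 212)/(2393 - 983) = 0*(1/14) - 2169/(1410/(-1018)) = 0 - 2169/(1410*(-1/1018)) = 0 - 2169/(-705/509) = 0 - 2169*(-509/705) = 0 + 368007/235 = 368007/235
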